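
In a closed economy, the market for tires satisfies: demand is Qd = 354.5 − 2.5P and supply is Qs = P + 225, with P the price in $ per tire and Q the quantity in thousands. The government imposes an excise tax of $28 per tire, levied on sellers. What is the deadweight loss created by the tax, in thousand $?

Before the tax: set 354.5 − 2.5P = P + 225 → P* = $37, Q* = 262.
With the tax collected from sellers, supply shifts: Qs = (P − 28) + 225.
Solving gives Q = 242 with buyers paying $45 and sellers receiving $17 (the $28 wedge).
Quantity falls by |ΔQ| = |262 − 242| = 20.
DWL = ½ · t · |ΔQ| = ½ · 28 · 20 = $280.

Deadweight loss = $280 thousand.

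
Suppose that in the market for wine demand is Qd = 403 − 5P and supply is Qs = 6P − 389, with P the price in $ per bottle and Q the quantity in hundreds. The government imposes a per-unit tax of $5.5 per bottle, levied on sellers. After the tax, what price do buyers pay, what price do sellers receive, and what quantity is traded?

Buyers pay $75; sellers receive $69.5; quantity = 28.

Without the tax, 403 − 5P = 6P − 389 gives 11P = 792, so P* = $72 and Q* = 43.
With the tax collected from sellers, supply shifts: Qs = 6(P − 5.5) − 389.
Solving gives Q = 28 with buyers paying $75 and sellers receiving $69.5 (the $5.5 wedge).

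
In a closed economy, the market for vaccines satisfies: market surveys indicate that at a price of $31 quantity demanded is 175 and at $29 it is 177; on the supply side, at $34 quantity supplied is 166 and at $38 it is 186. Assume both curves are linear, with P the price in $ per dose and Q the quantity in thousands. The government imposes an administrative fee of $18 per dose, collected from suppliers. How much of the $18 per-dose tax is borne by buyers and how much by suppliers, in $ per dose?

Buyers bear $15 per dose; suppliers bear $3 per dose.

Demand slope: (177 − 175)/(29 − 31) = -1, so Qd = 206 − P.
Supply slope: (186 − 166)/(38 − 34) = 5, so Qs = 5P − 4.
Without the tax, 206 − P = 5P − 4 gives 6P = 210, so P* = $35 and Q* = 171.
With the tax collected from suppliers, supply shifts: Qs = 5(P − 18) − 4.
Solving gives Q = 156 with buyers paying $50 and suppliers receiving $32 (the $18 wedge).
Burden on buyers: $15; on suppliers: $3. (They sum to $18.)
The less price-elastic side of the market bears the larger share of a per-unit tax.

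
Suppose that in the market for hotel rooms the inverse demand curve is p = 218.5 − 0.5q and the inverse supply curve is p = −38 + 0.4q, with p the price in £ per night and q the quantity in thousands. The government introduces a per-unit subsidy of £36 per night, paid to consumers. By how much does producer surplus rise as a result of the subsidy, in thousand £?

Producer surplus rises by £4880 thousand.

Inverting to q(p) form: qd = 437 − 2p; qs = 2.5p + 95.
Without the subsidy, 437 − 2p = 2.5p + 95 gives 4.5p = 342, so p* = £76 and q* = 285.
With a per-unit subsidy paid to consumers, each effectively pays p − 36, so demand becomes qd = 437 − 2(p − 36).
New equilibrium: consumers pay £56, sellers receive £92, q = 325. (Wedge: pb − ps = −36.)
ΔPS is the trapezoid between Q = 325 and Q = 285 of height £16: ½ · (285 + 325) · 16 = £4880.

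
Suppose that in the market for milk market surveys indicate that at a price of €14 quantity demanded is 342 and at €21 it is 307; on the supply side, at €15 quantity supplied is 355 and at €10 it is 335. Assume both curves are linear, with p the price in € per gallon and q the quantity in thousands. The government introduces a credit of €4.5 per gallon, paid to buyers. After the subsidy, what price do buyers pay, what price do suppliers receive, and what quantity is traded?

Demand slope: (307 − 342)/(21 − 14) = -5, so qd = 412 − 5p.
Supply slope: (335 − 355)/(10 − 15) = 4, so qs = 4p + 295.
Before the subsidy: set 412 − 5p = 4p + 295 → p* = €13, q* = 347.
With a per-unit subsidy paid to buyers, each effectively pays p − 4.5, so demand becomes qd = 412 − 5(p − 4.5).
New equilibrium: buyers pay €11, suppliers receive €15.5, q = 357. (Wedge: pb − ps = −4.5.)

Buyers pay €11; suppliers receive €15.5; quantity = 357.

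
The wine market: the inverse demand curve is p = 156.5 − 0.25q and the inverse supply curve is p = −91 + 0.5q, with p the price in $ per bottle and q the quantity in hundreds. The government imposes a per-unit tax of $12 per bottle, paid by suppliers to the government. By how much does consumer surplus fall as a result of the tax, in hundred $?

Inverting to q(p) form: qd = 626 − 4p; qs = 2p + 182.
Before the tax: set 626 − 4p = 2p + 182 → p* = $74, q* = 330.
With the tax collected from suppliers, supply shifts: qs = 2(p − 12) + 182.
New equilibrium: consumers pay $78, suppliers receive $66, q = 314. (Wedge: pb − ps = 12.)
ΔCS is the trapezoid between Q = 314 and Q = 330 of height $4: ½ · (330 + 314) · 4 = $1288.

Consumer surplus falls by $1288 hundred.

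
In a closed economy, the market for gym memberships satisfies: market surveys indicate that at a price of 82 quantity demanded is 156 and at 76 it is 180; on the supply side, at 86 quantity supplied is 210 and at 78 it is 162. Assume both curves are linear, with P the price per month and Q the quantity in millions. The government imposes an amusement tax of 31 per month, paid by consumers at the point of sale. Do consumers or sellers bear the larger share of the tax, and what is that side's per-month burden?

Consumers bear the larger share: 18.6 per month.

Demand slope: (180 − 156)/(76 − 82) = -4, so Qd = 484 − 4P.
Supply slope: (162 − 210)/(78 − 86) = 6, so Qs = 6P − 306.
Before the tax: set 484 − 4P = 6P − 306 → P* = 79, Q* = 168.
With the tax collected from consumers, demand (in seller-price terms) shifts: Qd = 484 − 4(P + 31).
New equilibrium: consumers pay 97.6, sellers receive 66.6, Q = 93.6. (Wedge: Pb − Ps = 31.)
Per-month burden: consumers 18.6, sellers 12.4.
Consumers take the larger share because demand is less price-elastic here (demand slope 4 vs supply slope 6).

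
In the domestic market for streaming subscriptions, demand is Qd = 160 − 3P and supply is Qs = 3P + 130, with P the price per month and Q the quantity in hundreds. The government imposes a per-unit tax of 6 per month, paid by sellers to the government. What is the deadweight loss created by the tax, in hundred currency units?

Deadweight loss = 27 hundred.

Before the tax: set 160 − 3P = 3P + 130 → P* = 5, Q* = 145.
With the tax collected from sellers, supply shifts: Qs = 3(P − 6) + 130.
New equilibrium: consumers pay 8, sellers receive 2, Q = 136. (Wedge: Pb − Ps = 6.)
Quantity falls by |ΔQ| = |145 − 136| = 9.
DWL = ½ · t · |ΔQ| = ½ · 6 · 9 = 27.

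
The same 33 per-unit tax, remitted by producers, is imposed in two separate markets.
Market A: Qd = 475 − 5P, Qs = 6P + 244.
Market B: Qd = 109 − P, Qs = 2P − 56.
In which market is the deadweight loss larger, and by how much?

Market A, by 1122.

Market A: pre-tax P* = 21, Q* = 370; post-tax Q = 280; deadweight loss = 1485.
Market B: pre-tax P* = 55, Q* = 54; post-tax Q = 32; deadweight loss = 363.
Difference: 1485 vs 363 → market A is larger by 1122.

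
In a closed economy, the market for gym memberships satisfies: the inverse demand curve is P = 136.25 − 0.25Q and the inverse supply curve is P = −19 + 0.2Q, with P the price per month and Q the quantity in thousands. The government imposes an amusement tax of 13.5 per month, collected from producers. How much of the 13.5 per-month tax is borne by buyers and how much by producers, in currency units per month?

Rewrite in direct form: Qd = 545 − 4P and Qs = 5P + 95.
Before the tax: set 545 − 4P = 5P + 95 → P* = 50, Q* = 345.
With the tax collected from producers, supply shifts: Qs = 5(P − 13.5) + 95.
New equilibrium: buyers pay 57.5, producers receive 44, Q = 315. (Wedge: Pb − Ps = 13.5.)
Burden on buyers: 7.5; on producers: 6. (They sum to 13.5.)

Buyers bear 7.5 per month; producers bear 6 per month.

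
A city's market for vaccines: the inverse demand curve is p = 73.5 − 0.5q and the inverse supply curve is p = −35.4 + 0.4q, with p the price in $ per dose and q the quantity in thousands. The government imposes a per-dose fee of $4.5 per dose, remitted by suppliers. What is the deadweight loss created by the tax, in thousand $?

Inverting to q(p) form: qd = 147 − 2p; qs = 2.5p + 88.5.
Without the tax, 147 − 2p = 2.5p + 88.5 gives 4.5p = 58.5, so p* = $13 and q* = 121.
With the tax collected from suppliers, supply shifts: qs = 2.5(p − 4.5) + 88.5.
Solving gives q = 116 with buyers paying $15.5 and suppliers receiving $11 (the $4.5 wedge).
Quantity falls by |ΔQ| = |121 − 116| = 5.
DWL = ½ · t · |ΔQ| = ½ · 4.5 · 5 = $11.25.

Deadweight loss = $11.25 thousand.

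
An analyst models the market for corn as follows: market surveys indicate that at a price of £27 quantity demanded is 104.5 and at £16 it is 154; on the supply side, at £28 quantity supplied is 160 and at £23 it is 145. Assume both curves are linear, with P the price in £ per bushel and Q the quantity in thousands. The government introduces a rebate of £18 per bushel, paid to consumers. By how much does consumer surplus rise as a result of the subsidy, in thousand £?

Demand slope: (154 − 104.5)/(16 − 27) = -4.5, so Qd = 226 − 4.5P.
Supply slope: (145 − 160)/(23 − 28) = 3, so Qs = 3P + 76.
Without the subsidy, 226 − 4.5P = 3P + 76 gives 7.5P = 150, so P* = £20 and Q* = 136.
With a per-unit subsidy paid to consumers, each effectively pays P − 18, so demand becomes Qd = 226 − 4.5(P − 18).
New equilibrium: consumers pay £12.8, suppliers receive £30.8, Q = 168.4. (Wedge: Pb − Ps = −18.)
ΔCS is the trapezoid between Q = 168.4 and Q = 136 of height £7.2: ½ · (136 + 168.4) · 7.2 = £1095.84.

Consumer surplus rises by £1095.84 thousand.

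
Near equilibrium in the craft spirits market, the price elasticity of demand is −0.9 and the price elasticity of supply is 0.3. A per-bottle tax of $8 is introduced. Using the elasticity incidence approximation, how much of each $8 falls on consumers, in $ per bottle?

Incidence ratio: consumers' share ≈ εs / (εs + |εd|) = 0.3 / (0.3 + 0.9) = 0.25.
So consumers bear ≈ 0.25 × $8 = $2; producers bear $6.

Consumers bear ≈ $2 per bottle.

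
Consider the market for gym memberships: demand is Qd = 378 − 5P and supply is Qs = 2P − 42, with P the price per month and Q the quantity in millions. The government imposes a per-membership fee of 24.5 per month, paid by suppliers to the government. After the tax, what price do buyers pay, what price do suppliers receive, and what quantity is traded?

Buyers pay 67; suppliers receive 42.5; quantity = 43.

Before the tax: set 378 − 5P = 2P − 42 → P* = 60, Q* = 78.
With the tax collected from suppliers, supply shifts: Qs = 2(P − 24.5) − 42.
New equilibrium: buyers pay 67, suppliers receive 42.5, Q = 43. (Wedge: Pb − Ps = 24.5.)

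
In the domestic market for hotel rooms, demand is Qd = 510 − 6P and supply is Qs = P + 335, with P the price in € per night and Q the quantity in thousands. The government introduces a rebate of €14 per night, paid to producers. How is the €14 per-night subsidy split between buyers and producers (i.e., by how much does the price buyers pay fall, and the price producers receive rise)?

Buyers gain €2 per night; producers gain €12 per night.

Without the subsidy, 510 − 6P = P + 335 gives 7P = 175, so P* = €25 and Q* = 360.
With a per-unit subsidy paid to producers, each receives P + 14 per unit sold, so supply becomes Qs = (P + 14) + 335.
New equilibrium: buyers pay €23, producers receive €37, Q = 372. (Wedge: Pb − Ps = −14.)
Gain to buyers: €2; to producers: €12. (They sum to €14.)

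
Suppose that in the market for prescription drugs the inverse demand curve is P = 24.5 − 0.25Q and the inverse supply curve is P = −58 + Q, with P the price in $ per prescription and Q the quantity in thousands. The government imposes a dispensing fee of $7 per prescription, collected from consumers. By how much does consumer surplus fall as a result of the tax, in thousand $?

Consumer surplus falls by $88.48 thousand.

Inverting to Q(P) form: Qd = 98 − 4P; Qs = P + 58.
Before the tax: set 98 − 4P = P + 58 → P* = $8, Q* = 66.
With the tax collected from consumers, demand (in seller-price terms) shifts: Qd = 98 − 4(P + 7).
New equilibrium: consumers pay $9.4, producers receive $2.4, Q = 60.4. (Wedge: Pb − Ps = 7.)
ΔCS is the trapezoid between Q = 60.4 and Q = 66 of height $1.4: ½ · (66 + 60.4) · 1.4 = $88.48.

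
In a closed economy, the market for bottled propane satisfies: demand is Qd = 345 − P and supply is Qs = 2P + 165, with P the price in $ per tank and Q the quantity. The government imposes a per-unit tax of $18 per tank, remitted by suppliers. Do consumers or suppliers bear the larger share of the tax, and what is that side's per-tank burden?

Consumers bear the larger share: $12 per tank.

Before the tax: set 345 − P = 2P + 165 → P* = $60, Q* = 285.
With the tax collected from suppliers, supply shifts: Qs = 2(P − 18) + 165.
Solving gives Q = 273 with consumers paying $72 and suppliers receiving $54 (the $18 wedge).
Per-tank burden: consumers $12, suppliers $6.
Consumers take the larger share because demand is less price-elastic here (demand slope 1 vs supply slope 2).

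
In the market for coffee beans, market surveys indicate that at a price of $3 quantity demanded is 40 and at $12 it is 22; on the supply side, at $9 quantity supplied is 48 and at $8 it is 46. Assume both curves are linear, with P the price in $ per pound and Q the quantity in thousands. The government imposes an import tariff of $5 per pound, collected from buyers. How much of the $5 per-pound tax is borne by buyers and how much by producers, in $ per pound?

Buyers bear $2.5 per pound; producers bear $2.5 per pound.

Demand slope: (22 − 40)/(12 − 3) = -2, so Qd = 46 − 2P.
Supply slope: (46 − 48)/(8 − 9) = 2, so Qs = 2P + 30.
Without the tax, 46 − 2P = 2P + 30 gives 4P = 16, so P* = $4 and Q* = 38.
With the tax collected from buyers, demand (in seller-price terms) shifts: Qd = 46 − 2(P + 5).
New equilibrium: buyers pay $6.5, producers receive $1.5, Q = 33. (Wedge: Pb − Ps = 5.)
Burden on buyers: $2.5; on producers: $2.5. (They sum to $5.)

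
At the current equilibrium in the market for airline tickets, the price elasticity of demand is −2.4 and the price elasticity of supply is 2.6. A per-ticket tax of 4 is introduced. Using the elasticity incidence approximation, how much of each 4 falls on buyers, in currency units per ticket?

Buyers bear ≈ 2.08 per ticket.

Incidence ratio: buyers' share ≈ εs / (εs + |εd|) = 2.6 / (2.6 + 2.4) = 0.52.
So buyers bear ≈ 0.52 × 4 = 2.08; producers bear 1.92.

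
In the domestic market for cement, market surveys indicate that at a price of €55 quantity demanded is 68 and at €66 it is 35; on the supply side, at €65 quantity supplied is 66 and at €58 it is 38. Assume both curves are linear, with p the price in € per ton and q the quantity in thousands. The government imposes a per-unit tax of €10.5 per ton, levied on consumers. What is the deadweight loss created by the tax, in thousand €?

Deadweight loss = €94.5 thousand.

Demand slope: (35 − 68)/(66 − 55) = -3, so qd = 233 − 3p.
Supply slope: (38 − 66)/(58 − 65) = 4, so qs = 4p − 194.
Before the tax: set 233 − 3p = 4p − 194 → p* = €61, q* = 50.
With the tax collected from consumers, demand (in seller-price terms) shifts: qd = 233 − 3(p + 10.5).
New equilibrium: consumers pay €67, suppliers receive €56.5, q = 32. (Wedge: pb − ps = 10.5.)
Quantity falls by |ΔQ| = |50 − 32| = 18.
DWL = ½ · t · |ΔQ| = ½ · 10.5 · 18 = €94.5.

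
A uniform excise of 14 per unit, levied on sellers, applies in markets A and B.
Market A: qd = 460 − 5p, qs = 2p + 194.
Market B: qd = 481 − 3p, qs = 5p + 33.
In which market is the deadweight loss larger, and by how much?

Market A: pre-tax p* = 38, q* = 270; post-tax q = 250; deadweight loss = 140.
Market B: pre-tax p* = 56, q* = 313; post-tax q = 286.75; deadweight loss = 183.75.
Difference: 140 vs 183.75 → market B is larger by 43.75.

Market B, by 43.75.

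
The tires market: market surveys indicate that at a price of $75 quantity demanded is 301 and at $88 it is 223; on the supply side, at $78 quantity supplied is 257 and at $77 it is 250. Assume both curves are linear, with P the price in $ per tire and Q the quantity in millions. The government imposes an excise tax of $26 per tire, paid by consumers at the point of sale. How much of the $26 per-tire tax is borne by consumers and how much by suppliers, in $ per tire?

Demand slope: (223 − 301)/(88 − 75) = -6, so Qd = 751 − 6P.
Supply slope: (250 − 257)/(77 − 78) = 7, so Qs = 7P − 289.
Before the tax: set 751 − 6P = 7P − 289 → P* = $80, Q* = 271.
With the tax collected from consumers, demand (in seller-price terms) shifts: Qd = 751 − 6(P + 26).
New equilibrium: consumers pay $94, suppliers receive $68, Q = 187. (Wedge: Pb − Ps = 26.)
Burden on consumers: $14; on suppliers: $12. (They sum to $26.)

Consumers bear $14 per tire; suppliers bear $12 per tire.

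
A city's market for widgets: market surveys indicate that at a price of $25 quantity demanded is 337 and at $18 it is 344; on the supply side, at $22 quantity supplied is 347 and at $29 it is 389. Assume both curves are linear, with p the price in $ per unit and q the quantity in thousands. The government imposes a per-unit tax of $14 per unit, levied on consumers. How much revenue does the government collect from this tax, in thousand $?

Tax revenue = $4606 thousand.

Demand slope: (344 − 337)/(18 − 25) = -1, so qd = 362 − p.
Supply slope: (389 − 347)/(29 − 22) = 6, so qs = 6p + 215.
Before the tax: set 362 − p = 6p + 215 → p* = $21, q* = 341.
With the tax collected from consumers, demand (in seller-price terms) shifts: qd = 362 − (p + 14).
New equilibrium: consumers pay $33, suppliers receive $19, q = 329. (Wedge: pb − ps = 14.)
Revenue = t · Q = 14 · 329 = $4606.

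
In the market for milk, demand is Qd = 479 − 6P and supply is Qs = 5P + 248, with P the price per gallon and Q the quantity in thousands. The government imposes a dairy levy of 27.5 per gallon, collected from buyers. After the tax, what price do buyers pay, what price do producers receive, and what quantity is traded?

Buyers pay 33.5; producers receive 6; quantity = 278.

Without the tax, 479 − 6P = 5P + 248 gives 11P = 231, so P* = 21 and Q* = 353.
With the tax collected from buyers, demand (in seller-price terms) shifts: Qd = 479 − 6(P + 27.5).
New equilibrium: buyers pay 33.5, producers receive 6, Q = 278. (Wedge: Pb − Ps = 27.5.)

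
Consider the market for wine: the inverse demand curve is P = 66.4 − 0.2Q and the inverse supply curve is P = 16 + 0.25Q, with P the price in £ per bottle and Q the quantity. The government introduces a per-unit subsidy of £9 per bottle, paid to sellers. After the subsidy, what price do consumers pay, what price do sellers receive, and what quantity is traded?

Rewrite in direct form: Qd = 332 − 5P and Qs = 4P − 64.
Before the subsidy: set 332 − 5P = 4P − 64 → P* = £44, Q* = 112.
With a per-unit subsidy paid to sellers, each receives P + 9 per unit sold, so supply becomes Qs = 4(P + 9) − 64.
New equilibrium: consumers pay £40, sellers receive £49, Q = 132. (Wedge: Pb − Ps = −9.)

Consumers pay £40; sellers receive £49; quantity = 132.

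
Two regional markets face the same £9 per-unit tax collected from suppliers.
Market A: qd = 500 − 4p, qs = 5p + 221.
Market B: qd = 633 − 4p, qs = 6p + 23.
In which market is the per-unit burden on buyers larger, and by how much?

Market A: pre-tax p* = £31, q* = 376; post-tax q = 356; per-unit burden on buyers = £5.
Market B: pre-tax p* = £61, q* = 389; post-tax q = 367.4; per-unit burden on buyers = £5.4.
Difference: £5 vs £5.4 → market B is larger by £0.4.

Market B, by £0.4.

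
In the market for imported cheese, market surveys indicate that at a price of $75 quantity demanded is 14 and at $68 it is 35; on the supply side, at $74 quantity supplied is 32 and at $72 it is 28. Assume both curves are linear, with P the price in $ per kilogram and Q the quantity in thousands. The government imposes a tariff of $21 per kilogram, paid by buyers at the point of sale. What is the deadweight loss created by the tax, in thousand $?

Deadweight loss = $264.6 thousand.

Demand slope: (35 − 14)/(68 − 75) = -3, so Qd = 239 − 3P.
Supply slope: (28 − 32)/(72 − 74) = 2, so Qs = 2P − 116.
Before the tax: set 239 − 3P = 2P − 116 → P* = $71, Q* = 26.
With the tax collected from buyers, demand (in seller-price terms) shifts: Qd = 239 − 3(P + 21).
New equilibrium: buyers pay $79.4, producers receive $58.4, Q = 0.8. (Wedge: Pb − Ps = 21.)
Quantity falls by |ΔQ| = |26 − 0.8| = 25.2.
DWL = ½ · t · |ΔQ| = ½ · 21 · 25.2 = $264.6.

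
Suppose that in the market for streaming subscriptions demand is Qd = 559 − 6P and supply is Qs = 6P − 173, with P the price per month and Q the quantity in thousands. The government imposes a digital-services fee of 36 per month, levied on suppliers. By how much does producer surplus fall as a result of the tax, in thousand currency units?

Producer surplus falls by 2502 thousand.

Before the tax: set 559 − 6P = 6P − 173 → P* = 61, Q* = 193.
With the tax collected from suppliers, supply shifts: Qs = 6(P − 36) − 173.
New equilibrium: buyers pay 79, suppliers receive 43, Q = 85. (Wedge: Pb − Ps = 36.)
ΔPS is the trapezoid between Q = 85 and Q = 193 of height 18: ½ · (193 + 85) · 18 = 2502.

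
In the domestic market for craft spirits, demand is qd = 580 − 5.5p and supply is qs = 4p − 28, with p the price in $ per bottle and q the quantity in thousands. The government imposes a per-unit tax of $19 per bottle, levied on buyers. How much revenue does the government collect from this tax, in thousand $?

Tax revenue = $3496 thousand.

Before the tax: set 580 − 5.5p = 4p − 28 → p* = $64, q* = 228.
With the tax collected from buyers, demand (in seller-price terms) shifts: qd = 580 − 5.5(p + 19).
Solving gives q = 184 with buyers paying $72 and suppliers receiving $53 (the $19 wedge).
Revenue = t · Q = 19 · 184 = $3496.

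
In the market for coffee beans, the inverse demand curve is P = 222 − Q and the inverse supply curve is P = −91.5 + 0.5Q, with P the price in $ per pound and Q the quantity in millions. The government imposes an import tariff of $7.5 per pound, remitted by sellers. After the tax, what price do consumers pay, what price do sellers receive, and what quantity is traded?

Inverting to Q(P) form: Qd = 222 − P; Qs = 2P + 183.
Before the tax: set 222 − P = 2P + 183 → P* = $13, Q* = 209.
With the tax collected from sellers, supply shifts: Qs = 2(P − 7.5) + 183.
New equilibrium: consumers pay $18, sellers receive $10.5, Q = 204. (Wedge: Pb − Ps = 7.5.)
The less price-elastic side of the market bears the larger share of a per-unit tax.

Consumers pay $18; sellers receive $10.5; quantity = 204.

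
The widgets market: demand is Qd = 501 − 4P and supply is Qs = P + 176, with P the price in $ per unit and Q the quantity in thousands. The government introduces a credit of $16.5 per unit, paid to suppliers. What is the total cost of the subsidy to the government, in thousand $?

Without the subsidy, 501 − 4P = P + 176 gives 5P = 325, so P* = $65 and Q* = 241.
With a per-unit subsidy paid to suppliers, each receives P + 16.5 per unit sold, so supply becomes Qs = (P + 16.5) + 176.
Solving gives Q = 254.2 with consumers paying $61.7 and suppliers receiving $78.2 (the $16.5 wedge).
Outlay = t · Q = 16.5 · 254.2 = $4194.3.

Government outlay = $4194.3 thousand.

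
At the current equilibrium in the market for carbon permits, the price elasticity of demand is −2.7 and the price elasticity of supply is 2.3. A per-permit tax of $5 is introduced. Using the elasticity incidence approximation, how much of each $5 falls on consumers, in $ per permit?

Incidence ratio: consumers' share ≈ εs / (εs + |εd|) = 2.3 / (2.3 + 2.7) = 0.46.
So consumers bear ≈ 0.46 × $5 = $2.3; sellers bear $2.7.

Consumers bear ≈ $2.3 per permit.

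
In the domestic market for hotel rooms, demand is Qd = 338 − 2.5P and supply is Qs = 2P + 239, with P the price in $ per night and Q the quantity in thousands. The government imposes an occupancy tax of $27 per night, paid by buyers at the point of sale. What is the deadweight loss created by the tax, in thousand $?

Deadweight loss = $405 thousand.

Without the tax, 338 − 2.5P = 2P + 239 gives 4.5P = 99, so P* = $22 and Q* = 283.
With the tax collected from buyers, demand (in seller-price terms) shifts: Qd = 338 − 2.5(P + 27).
New equilibrium: buyers pay $34, producers receive $7, Q = 253. (Wedge: Pb − Ps = 27.)
Quantity falls by |ΔQ| = |283 − 253| = 30.
DWL = ½ · t · |ΔQ| = ½ · 27 · 30 = $405.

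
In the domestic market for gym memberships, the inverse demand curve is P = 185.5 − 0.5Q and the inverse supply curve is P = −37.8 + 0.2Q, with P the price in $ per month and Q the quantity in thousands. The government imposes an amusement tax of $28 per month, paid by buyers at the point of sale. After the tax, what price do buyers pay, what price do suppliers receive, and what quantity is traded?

Rewrite in direct form: Qd = 371 − 2P and Qs = 5P + 189.
Without the tax, 371 − 2P = 5P + 189 gives 7P = 182, so P* = $26 and Q* = 319.
With the tax collected from buyers, demand (in seller-price terms) shifts: Qd = 371 − 2(P + 28).
New equilibrium: buyers pay $46, suppliers receive $18, Q = 279. (Wedge: Pb − Ps = 28.)
The less price-elastic side of the market bears the larger share of a per-unit tax.

Buyers pay $46; suppliers receive $18; quantity = 279.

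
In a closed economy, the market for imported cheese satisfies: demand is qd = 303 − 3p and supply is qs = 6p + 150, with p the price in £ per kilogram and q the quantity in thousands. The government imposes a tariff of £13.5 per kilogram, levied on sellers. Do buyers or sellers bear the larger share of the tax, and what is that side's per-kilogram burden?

Without the tax, 303 − 3p = 6p + 150 gives 9p = 153, so p* = £17 and q* = 252.
With the tax collected from sellers, supply shifts: qs = 6(p − 13.5) + 150.
New equilibrium: buyers pay £26, sellers receive £12.5, q = 225. (Wedge: pb − ps = 13.5.)
Per-kilogram burden: buyers £9, sellers £4.5.
Buyers take the larger share because demand is less price-elastic here (demand slope 3 vs supply slope 6).
The less price-elastic side of the market bears the larger share of a per-unit tax.

Buyers bear the larger share: £9 per kilogram.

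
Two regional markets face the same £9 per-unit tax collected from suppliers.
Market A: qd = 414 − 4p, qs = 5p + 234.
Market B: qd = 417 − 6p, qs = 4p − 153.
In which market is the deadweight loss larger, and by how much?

Market A: pre-tax p* = £20, q* = 334; post-tax q = 314; deadweight loss = £90.
Market B: pre-tax p* = £57, q* = 75; post-tax q = 53.4; deadweight loss = £97.2.
Difference: £90 vs £97.2 → market B is larger by £7.2.

Market B, by £7.2.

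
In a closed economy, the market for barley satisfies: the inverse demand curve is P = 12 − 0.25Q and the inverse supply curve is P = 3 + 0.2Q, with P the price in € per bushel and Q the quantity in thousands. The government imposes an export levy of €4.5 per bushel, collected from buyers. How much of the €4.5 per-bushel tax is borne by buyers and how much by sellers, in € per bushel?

Buyers bear €2.5 per bushel; sellers bear €2 per bushel.

Rewrite in direct form: Qd = 48 − 4P and Qs = 5P − 15.
Without the tax, 48 − 4P = 5P − 15 gives 9P = 63, so P* = €7 and Q* = 20.
With the tax collected from buyers, demand (in seller-price terms) shifts: Qd = 48 − 4(P + 4.5).
New equilibrium: buyers pay €9.5, sellers receive €5, Q = 10. (Wedge: Pb − Ps = 4.5.)
Burden on buyers: €2.5; on sellers: €2. (They sum to €4.5.)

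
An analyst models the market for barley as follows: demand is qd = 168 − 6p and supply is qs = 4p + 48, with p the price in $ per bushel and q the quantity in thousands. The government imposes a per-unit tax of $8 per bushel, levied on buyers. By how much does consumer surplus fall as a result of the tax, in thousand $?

Consumer surplus falls by $276.48 thousand.

Before the tax: set 168 − 6p = 4p + 48 → p* = $12, q* = 96.
With the tax collected from buyers, demand (in seller-price terms) shifts: qd = 168 − 6(p + 8).
New equilibrium: buyers pay $15.2, suppliers receive $7.2, q = 76.8. (Wedge: pb − ps = 8.)
ΔCS is the trapezoid between Q = 76.8 and Q = 96 of height $3.2: ½ · (96 + 76.8) · 3.2 = $276.48.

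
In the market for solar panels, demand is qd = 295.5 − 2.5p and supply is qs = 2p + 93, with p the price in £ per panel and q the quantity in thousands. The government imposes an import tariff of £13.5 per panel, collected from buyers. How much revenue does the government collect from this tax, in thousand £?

Tax revenue = £2268 thousand.

Without the tax, 295.5 − 2.5p = 2p + 93 gives 4.5p = 202.5, so p* = £45 and q* = 183.
With the tax collected from buyers, demand (in seller-price terms) shifts: qd = 295.5 − 2.5(p + 13.5).
Solving gives q = 168 with buyers paying £51 and producers receiving £37.5 (the £13.5 wedge).
Revenue = t · Q = 13.5 · 168 = £2268.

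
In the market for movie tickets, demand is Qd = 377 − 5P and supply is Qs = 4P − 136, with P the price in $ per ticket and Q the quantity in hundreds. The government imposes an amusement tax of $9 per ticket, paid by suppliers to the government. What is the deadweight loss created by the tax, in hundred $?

Before the tax: set 377 − 5P = 4P − 136 → P* = $57, Q* = 92.
With the tax collected from suppliers, supply shifts: Qs = 4(P − 9) − 136.
New equilibrium: buyers pay $61, suppliers receive $52, Q = 72. (Wedge: Pb − Ps = 9.)
Quantity falls by |ΔQ| = |92 − 72| = 20.
DWL = ½ · t · |ΔQ| = ½ · 9 · 20 = $90.

Deadweight loss = $90 hundred.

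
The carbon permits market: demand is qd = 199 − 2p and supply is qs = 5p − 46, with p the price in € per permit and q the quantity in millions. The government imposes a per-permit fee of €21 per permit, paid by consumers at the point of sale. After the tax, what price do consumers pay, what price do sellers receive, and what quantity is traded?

Before the tax: set 199 − 2p = 5p − 46 → p* = €35, q* = 129.
With the tax collected from consumers, demand (in seller-price terms) shifts: qd = 199 − 2(p + 21).
Solving gives q = 99 with consumers paying €50 and sellers receiving €29 (the €21 wedge).
The less price-elastic side of the market bears the larger share of a per-unit tax.

Consumers pay €50; sellers receive €29; quantity = 99.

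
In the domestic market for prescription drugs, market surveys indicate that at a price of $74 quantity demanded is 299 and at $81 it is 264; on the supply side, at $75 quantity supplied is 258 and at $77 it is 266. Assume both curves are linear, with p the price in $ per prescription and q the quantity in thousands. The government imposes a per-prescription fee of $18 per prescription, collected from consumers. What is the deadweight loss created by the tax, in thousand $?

Demand slope: (264 − 299)/(81 − 74) = -5, so qd = 669 − 5p.
Supply slope: (266 − 258)/(77 − 75) = 4, so qs = 4p − 42.
Without the tax, 669 − 5p = 4p − 42 gives 9p = 711, so p* = $79 and q* = 274.
With the tax collected from consumers, demand (in seller-price terms) shifts: qd = 669 − 5(p + 18).
Solving gives q = 234 with consumers paying $87 and sellers receiving $69 (the $18 wedge).
Quantity falls by |ΔQ| = |274 − 234| = 40.
DWL = ½ · t · |ΔQ| = ½ · 18 · 40 = $360.

Deadweight loss = $360 thousand.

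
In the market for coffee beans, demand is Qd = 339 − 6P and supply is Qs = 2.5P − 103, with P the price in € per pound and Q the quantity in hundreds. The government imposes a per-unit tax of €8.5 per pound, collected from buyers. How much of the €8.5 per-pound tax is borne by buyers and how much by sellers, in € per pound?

Buyers bear €2.5 per pound; sellers bear €6 per pound.

Before the tax: set 339 − 6P = 2.5P − 103 → P* = €52, Q* = 27.
With the tax collected from buyers, demand (in seller-price terms) shifts: Qd = 339 − 6(P + 8.5).
New equilibrium: buyers pay €54.5, sellers receive €46, Q = 12. (Wedge: Pb − Ps = 8.5.)
Burden on buyers: €2.5; on sellers: €6. (They sum to €8.5.)
The less price-elastic side of the market bears the larger share of a per-unit tax.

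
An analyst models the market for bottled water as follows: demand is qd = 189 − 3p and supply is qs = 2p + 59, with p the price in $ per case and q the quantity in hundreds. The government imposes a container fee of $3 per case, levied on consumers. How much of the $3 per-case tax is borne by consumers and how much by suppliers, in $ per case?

Consumers bear $1.2 per case; suppliers bear $1.8 per case.

Before the tax: set 189 − 3p = 2p + 59 → p* = $26, q* = 111.
With the tax collected from consumers, demand (in seller-price terms) shifts: qd = 189 − 3(p + 3).
New equilibrium: consumers pay $27.2, suppliers receive $24.2, q = 107.4. (Wedge: pb − ps = 3.)
Burden on consumers: $1.2; on suppliers: $1.8. (They sum to $3.)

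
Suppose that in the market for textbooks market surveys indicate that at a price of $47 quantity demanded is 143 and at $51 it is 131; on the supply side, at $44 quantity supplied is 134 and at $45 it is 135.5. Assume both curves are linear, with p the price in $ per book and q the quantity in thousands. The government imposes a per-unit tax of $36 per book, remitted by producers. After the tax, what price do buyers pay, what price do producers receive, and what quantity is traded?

Demand slope: (131 − 143)/(51 − 47) = -3, so qd = 284 − 3p.
Supply slope: (135.5 − 134)/(45 − 44) = 1.5, so qs = 1.5p + 68.
Without the tax, 284 − 3p = 1.5p + 68 gives 4.5p = 216, so p* = $48 and q* = 140.
With the tax collected from producers, supply shifts: qs = 1.5(p − 36) + 68.
Solving gives q = 104 with buyers paying $60 and producers receiving $24 (the $36 wedge).

Buyers pay $60; producers receive $24; quantity = 104.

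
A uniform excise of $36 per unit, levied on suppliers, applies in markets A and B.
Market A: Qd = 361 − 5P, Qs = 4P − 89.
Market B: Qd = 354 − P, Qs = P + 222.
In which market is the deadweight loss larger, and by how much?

Market A, by $1116.

Market A: pre-tax P* = $50, Q* = 111; post-tax Q = 31; deadweight loss = $1440.
Market B: pre-tax P* = $66, Q* = 288; post-tax Q = 270; deadweight loss = $324.
Difference: $1440 vs $324 → market A is larger by $1116.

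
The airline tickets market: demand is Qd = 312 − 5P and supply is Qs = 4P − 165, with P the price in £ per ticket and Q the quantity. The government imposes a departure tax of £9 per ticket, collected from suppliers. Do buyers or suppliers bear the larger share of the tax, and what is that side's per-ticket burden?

Suppliers bear the larger share: £5 per ticket.

Before the tax: set 312 − 5P = 4P − 165 → P* = £53, Q* = 47.
With the tax collected from suppliers, supply shifts: Qs = 4(P − 9) − 165.
New equilibrium: buyers pay £57, suppliers receive £48, Q = 27. (Wedge: Pb − Ps = 9.)
Per-ticket burden: buyers £4, suppliers £5.
Suppliers take the larger share because supply is less price-elastic here (demand slope 5 vs supply slope 4).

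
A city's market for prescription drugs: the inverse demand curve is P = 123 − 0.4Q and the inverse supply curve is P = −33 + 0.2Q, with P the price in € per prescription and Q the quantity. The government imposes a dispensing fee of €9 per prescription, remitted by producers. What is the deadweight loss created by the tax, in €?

Inverting to Q(P) form: Qd = 307.5 − 2.5P; Qs = 5P + 165.
Before the tax: set 307.5 − 2.5P = 5P + 165 → P* = €19, Q* = 260.
With the tax collected from producers, supply shifts: Qs = 5(P − 9) + 165.
New equilibrium: consumers pay €25, producers receive €16, Q = 245. (Wedge: Pb − Ps = 9.)
Quantity falls by |ΔQ| = |260 − 245| = 15.
DWL = ½ · t · |ΔQ| = ½ · 9 · 15 = €67.5.

Deadweight loss = €67.5.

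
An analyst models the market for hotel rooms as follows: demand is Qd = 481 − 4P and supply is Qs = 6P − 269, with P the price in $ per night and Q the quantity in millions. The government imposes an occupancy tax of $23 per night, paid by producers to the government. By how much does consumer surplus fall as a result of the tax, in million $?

Consumer surplus falls by $2116.92 million.

Before the tax: set 481 − 4P = 6P − 269 → P* = $75, Q* = 181.
With the tax collected from producers, supply shifts: Qs = 6(P − 23) − 269.
New equilibrium: buyers pay $88.8, producers receive $65.8, Q = 125.8. (Wedge: Pb − Ps = 23.)
ΔCS is the trapezoid between Q = 125.8 and Q = 181 of height $13.8: ½ · (181 + 125.8) · 13.8 = $2116.92.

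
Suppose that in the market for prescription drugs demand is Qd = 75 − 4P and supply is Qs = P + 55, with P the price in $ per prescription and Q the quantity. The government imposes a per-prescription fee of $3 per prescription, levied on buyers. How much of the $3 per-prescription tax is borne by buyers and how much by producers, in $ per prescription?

Without the tax, 75 − 4P = P + 55 gives 5P = 20, so P* = $4 and Q* = 59.
With the tax collected from buyers, demand (in seller-price terms) shifts: Qd = 75 − 4(P + 3).
New equilibrium: buyers pay $4.6, producers receive $1.6, Q = 56.6. (Wedge: Pb − Ps = 3.)
Burden on buyers: $0.6; on producers: $2.4. (They sum to $3.)

Buyers bear $0.6 per prescription; producers bear $2.4 per prescription.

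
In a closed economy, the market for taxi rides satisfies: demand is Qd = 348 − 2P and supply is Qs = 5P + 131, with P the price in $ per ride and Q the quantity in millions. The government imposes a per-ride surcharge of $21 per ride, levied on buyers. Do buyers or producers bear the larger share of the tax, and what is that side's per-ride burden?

Buyers bear the larger share: $15 per ride.

Before the tax: set 348 − 2P = 5P + 131 → P* = $31, Q* = 286.
With the tax collected from buyers, demand (in seller-price terms) shifts: Qd = 348 − 2(P + 21).
Solving gives Q = 256 with buyers paying $46 and producers receiving $25 (the $21 wedge).
Per-ride burden: buyers $15, producers $6.
Buyers take the larger share because demand is less price-elastic here (demand slope 2 vs supply slope 5).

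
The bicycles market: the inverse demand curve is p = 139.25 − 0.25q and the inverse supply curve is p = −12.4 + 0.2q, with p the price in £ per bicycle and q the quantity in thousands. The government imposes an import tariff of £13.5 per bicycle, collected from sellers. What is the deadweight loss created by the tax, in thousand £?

Inverting to q(p) form: qd = 557 − 4p; qs = 5p + 62.
Without the tax, 557 − 4p = 5p + 62 gives 9p = 495, so p* = £55 and q* = 337.
With the tax collected from sellers, supply shifts: qs = 5(p − 13.5) + 62.
New equilibrium: consumers pay £62.5, sellers receive £49, q = 307. (Wedge: pb − ps = 13.5.)
Quantity falls by |ΔQ| = |337 − 307| = 30.
DWL = ½ · t · |ΔQ| = ½ · 13.5 · 30 = £202.5.

Deadweight loss = £202.5 thousand.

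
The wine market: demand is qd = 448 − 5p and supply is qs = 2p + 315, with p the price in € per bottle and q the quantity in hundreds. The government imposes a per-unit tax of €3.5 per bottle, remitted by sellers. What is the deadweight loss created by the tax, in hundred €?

Deadweight loss = €8.75 hundred.

Before the tax: set 448 − 5p = 2p + 315 → p* = €19, q* = 353.
With the tax collected from sellers, supply shifts: qs = 2(p − 3.5) + 315.
Solving gives q = 348 with consumers paying €20 and sellers receiving €16.5 (the €3.5 wedge).
Quantity falls by |ΔQ| = |353 − 348| = 5.
DWL = ½ · t · |ΔQ| = ½ · 3.5 · 5 = €8.75.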